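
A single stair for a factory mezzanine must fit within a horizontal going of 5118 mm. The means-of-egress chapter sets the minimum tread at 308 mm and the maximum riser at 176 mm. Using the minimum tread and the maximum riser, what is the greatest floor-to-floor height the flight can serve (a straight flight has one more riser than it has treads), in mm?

2992 mm

Treads that fit: ⌊5118 / 308⌋ = 16.
Risers = treads + 1 = 17.
Maximum height = 17 × 176 = 2992 mm.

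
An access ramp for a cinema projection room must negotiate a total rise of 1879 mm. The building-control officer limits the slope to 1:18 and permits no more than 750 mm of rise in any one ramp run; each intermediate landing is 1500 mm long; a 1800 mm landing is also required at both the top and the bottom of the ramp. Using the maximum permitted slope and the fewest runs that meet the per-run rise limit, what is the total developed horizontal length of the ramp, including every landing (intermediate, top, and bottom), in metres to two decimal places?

⌈1879/750⌉ = 3 ramp runs. That means 2 intermediate landings.
Ramp run (horizontal) at 1:18: 1879 × 18 = 33822 mm.
Intermediate landings: 2 × 1500 = 3000 mm.
Top and bottom landings: 2 × 1800 = 3600 mm.
Total = 33822 + 3000 + 3600 = 40422 mm.
= 40.42 m.

40.42 m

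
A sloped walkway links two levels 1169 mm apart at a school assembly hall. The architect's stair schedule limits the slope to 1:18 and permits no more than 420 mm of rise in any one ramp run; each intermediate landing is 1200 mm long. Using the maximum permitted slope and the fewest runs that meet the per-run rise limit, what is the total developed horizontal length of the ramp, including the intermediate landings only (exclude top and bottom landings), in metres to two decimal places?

1169 / 420 = 2.783 → round up to 3 ramp runs. That means 2 intermediate landings.
Ramp run (horizontal) at 1:18: 1169 × 18 = 21042 mm.
Intermediate landings: 2 × 1200 = 2400 mm.
Total developed length = 21042 + 2400 = 23442 mm.
= 23.44 m.

23.44 m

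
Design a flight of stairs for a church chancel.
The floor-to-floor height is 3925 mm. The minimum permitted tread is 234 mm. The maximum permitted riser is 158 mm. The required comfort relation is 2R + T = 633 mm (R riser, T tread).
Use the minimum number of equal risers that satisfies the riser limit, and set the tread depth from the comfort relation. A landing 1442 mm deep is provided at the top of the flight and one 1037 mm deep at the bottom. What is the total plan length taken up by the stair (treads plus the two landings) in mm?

10135 mm

3925 / 158 = 24.84, so 25 risers are needed.
R = 3925 ÷ 25 = 157 mm.
Tread T = 633 − 2 × 157 = 319 mm (≥ 234 mm).
Treads = 25 − 1 = 24; going = 24 × 319 = 7656 mm.
Add landings: 7656 + 1442 + 1037 = 10135 mm.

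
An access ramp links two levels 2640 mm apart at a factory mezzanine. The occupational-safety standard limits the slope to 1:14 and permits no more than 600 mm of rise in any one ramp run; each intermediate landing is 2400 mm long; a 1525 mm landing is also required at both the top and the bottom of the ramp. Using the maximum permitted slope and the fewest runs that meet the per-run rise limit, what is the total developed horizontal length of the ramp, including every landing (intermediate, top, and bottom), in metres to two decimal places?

49.61 m

2640 / 600 = 4.400 → round up to 5 ramp runs. That means 4 intermediate landings.
Horizontal run for 2640 mm of rise at 1:14 is 2640 × 14 = 36960 mm.
4 intermediate landings contribute 4 × 2400 = 9600 mm.
Top and bottom landings: 2 × 1525 = 3050 mm.
Total = 36960 + 9600 + 3050 = 49610 mm.
= 49.61 m.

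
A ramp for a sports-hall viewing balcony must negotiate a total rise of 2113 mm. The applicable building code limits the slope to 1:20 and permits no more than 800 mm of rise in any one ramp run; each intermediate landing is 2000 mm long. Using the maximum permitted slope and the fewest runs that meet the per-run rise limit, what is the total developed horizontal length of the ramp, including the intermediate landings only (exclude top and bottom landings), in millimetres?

⌈2113/800⌉ = 3 ramp runs. That means 2 intermediate landings.
Horizontal run for 2113 mm of rise at 1:20 is 2113 × 20 = 42260 mm.
Intermediate landings: 2 × 2000 = 4000 mm.
Developed length = 42260 + 4000 = 46260 mm.

46260 mm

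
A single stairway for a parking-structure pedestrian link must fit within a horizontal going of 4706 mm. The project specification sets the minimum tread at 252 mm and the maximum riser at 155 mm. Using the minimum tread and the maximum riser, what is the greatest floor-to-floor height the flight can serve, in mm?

4706 / 252 = 18.67, so 18 treads fit.
Risers = treads + 1 = 19.
Maximum height = 19 × 155 = 2945 mm.

2945 mm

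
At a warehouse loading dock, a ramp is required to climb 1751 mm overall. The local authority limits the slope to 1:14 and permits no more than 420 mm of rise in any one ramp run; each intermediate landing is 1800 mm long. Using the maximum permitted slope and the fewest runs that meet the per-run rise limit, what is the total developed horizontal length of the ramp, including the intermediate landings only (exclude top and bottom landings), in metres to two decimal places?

31.71 m

⌈1751/420⌉ = 5 ramp runs. That means 4 intermediate landings.
Ramp run (horizontal) at 1:14: 1751 × 14 = 24514 mm.
4 intermediate landings contribute 4 × 1800 = 7200 mm.
Total developed length = 24514 + 7200 = 31714 mm.
= 31.71 m.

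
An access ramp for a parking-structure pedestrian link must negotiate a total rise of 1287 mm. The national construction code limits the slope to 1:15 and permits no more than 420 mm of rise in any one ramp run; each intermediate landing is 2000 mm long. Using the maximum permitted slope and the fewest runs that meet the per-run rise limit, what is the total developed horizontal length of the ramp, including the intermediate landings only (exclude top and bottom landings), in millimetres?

⌈1287/420⌉ = 4 ramp runs. That means 3 intermediate landings.
Horizontal run for 1287 mm of rise at 1:15 is 1287 × 15 = 19305 mm.
3 intermediate landings contribute 3 × 2000 = 6000 mm.
Total developed length = 19305 + 6000 = 25305 mm.

25305 mm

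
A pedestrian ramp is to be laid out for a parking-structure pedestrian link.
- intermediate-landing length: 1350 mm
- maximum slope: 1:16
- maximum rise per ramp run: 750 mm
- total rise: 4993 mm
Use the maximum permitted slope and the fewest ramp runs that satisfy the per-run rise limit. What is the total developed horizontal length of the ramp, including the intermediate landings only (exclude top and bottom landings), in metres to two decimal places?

4993 / 750 = 6.657 → round up to 7 ramp runs. That means 6 intermediate landings.
Horizontal run for 4993 mm of rise at 1:16 is 4993 × 16 = 79888 mm.
Intermediate landings: 6 × 1350 = 8100 mm.
Developed length = 79888 + 8100 = 87988 mm.
= 87.99 m.

87.99 m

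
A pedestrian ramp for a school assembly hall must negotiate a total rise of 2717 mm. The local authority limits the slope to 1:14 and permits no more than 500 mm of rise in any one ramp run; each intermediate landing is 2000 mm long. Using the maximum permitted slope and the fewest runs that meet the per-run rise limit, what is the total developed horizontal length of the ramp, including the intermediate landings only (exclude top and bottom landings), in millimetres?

48038 mm

2717 / 500 = 5.434 → round up to 6 ramp runs. That means 5 intermediate landings.
Ramp run (horizontal) at 1:14: 2717 × 14 = 38038 mm.
5 intermediate landings contribute 5 × 2000 = 10000 mm.
Developed length = 38038 + 10000 = 48038 mm.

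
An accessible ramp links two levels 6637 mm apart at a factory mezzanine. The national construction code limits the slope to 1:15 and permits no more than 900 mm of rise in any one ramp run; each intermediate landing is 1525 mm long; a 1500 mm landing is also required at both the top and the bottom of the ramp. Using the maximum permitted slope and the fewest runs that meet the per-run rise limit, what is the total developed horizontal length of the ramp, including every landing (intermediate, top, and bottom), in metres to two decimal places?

⌈6637/900⌉ = 8 ramp runs. That means 7 intermediate landings.
Horizontal run for 6637 mm of rise at 1:15 is 6637 × 15 = 99555 mm.
7 intermediate landings contribute 7 × 1525 = 10675 mm.
Top and bottom landings: 2 × 1500 = 3000 mm.
Total = 99555 + 10675 + 3000 = 113230 mm.
= 113.23 m.

113.23 m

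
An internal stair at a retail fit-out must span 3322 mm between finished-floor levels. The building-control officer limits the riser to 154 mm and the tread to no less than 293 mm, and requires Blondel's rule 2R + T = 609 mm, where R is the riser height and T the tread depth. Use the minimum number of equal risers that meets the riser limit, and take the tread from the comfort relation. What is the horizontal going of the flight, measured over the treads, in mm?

⌈3322/154⌉ = 22 risers.
R = 3322 ÷ 22 = 151 mm.
T = 609 − 2·151 = 307 mm, which satisfies the 293 mm minimum.
22 risers give 21 treads; going = 21 × 307 = 6447 mm.

6447 mm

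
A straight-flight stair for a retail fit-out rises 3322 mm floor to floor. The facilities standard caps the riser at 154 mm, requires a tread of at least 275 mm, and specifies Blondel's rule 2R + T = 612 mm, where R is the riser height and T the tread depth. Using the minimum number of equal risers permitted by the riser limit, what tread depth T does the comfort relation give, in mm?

310 mm

3322 / 154 = 21.57, so 22 risers are needed.
R = 3322 ÷ 22 = 151 mm.
From 2R + T = 612: T = 612 − 302 = 310 mm.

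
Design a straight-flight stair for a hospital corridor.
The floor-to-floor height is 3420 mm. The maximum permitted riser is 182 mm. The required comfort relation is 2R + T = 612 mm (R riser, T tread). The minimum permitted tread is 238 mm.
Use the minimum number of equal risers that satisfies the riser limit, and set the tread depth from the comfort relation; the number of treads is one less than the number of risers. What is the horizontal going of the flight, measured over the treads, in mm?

At most 182 each: 3420/182 = 18.79, giving 19 risers.
R = 3420 ÷ 19 = 180 mm.
T = 612 − 2·180 = 252 mm, which satisfies the 238 mm minimum.
19 risers give 18 treads; going = 18 × 252 = 4536 mm.

4536 mm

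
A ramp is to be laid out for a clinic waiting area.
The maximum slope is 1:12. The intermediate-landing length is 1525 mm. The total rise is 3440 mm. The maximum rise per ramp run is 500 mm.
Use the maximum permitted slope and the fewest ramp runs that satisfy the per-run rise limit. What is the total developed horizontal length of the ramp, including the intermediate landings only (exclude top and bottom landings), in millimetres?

At most 500 each: 3440/500 = 6.88, giving 7 ramp runs. That means 6 intermediate landings.
Ramp run (horizontal) at 1:12: 3440 × 12 = 41280 mm.
Intermediate landings: 6 × 1525 = 9150 mm.
Developed length = 41280 + 9150 = 50430 mm.

50430 mm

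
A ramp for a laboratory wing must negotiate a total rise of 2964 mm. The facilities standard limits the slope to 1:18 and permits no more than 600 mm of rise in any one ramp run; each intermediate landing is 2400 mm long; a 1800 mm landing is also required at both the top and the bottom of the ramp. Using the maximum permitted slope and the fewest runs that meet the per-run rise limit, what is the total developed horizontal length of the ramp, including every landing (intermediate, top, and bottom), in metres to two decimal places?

66.55 m

2964 / 600 = 4.94, so 5 ramp runs are needed. That means 4 intermediate landings.
Ramp run (horizontal) at 1:18: 2964 × 18 = 53352 mm.
Intermediate landings: 4 × 2400 = 9600 mm.
Top and bottom landings: 2 × 1800 = 3600 mm.
Total = 53352 + 9600 + 3600 = 66552 mm.
= 66.55 m.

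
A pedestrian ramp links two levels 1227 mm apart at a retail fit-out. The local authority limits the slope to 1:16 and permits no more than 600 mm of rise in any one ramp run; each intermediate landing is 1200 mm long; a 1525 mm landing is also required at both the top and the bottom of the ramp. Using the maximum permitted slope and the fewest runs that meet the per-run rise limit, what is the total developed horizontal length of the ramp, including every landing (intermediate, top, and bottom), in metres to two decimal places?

25.08 m

1227 / 600 = 2.045 → round up to 3 ramp runs. That means 2 intermediate landings.
Ramp run (horizontal) at 1:16: 1227 × 16 = 19632 mm.
Intermediate landings: 2 × 1200 = 2400 mm.
Top and bottom landings: 2 × 1525 = 3050 mm.
Total = 19632 + 2400 + 3050 = 25082 mm.
= 25.08 m.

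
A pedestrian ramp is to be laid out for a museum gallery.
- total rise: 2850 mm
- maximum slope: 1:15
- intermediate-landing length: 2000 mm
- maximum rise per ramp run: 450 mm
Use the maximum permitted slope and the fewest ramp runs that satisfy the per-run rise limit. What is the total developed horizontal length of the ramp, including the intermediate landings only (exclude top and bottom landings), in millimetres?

At most 450 each: 2850/450 = 6.33, giving 7 ramp runs. That means 6 intermediate landings.
Horizontal run for 2850 mm of rise at 1:15 is 2850 × 15 = 42750 mm.
6 intermediate landings contribute 6 × 2000 = 12000 mm.
Total developed length = 42750 + 12000 = 54750 mm.

54750 mm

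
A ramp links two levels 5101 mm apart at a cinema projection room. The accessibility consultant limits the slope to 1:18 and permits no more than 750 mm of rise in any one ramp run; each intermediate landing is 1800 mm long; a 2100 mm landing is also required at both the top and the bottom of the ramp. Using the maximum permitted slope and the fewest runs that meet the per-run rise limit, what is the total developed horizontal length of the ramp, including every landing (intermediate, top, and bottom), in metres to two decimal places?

106.82 m

5101 / 750 = 6.801 → round up to 7 ramp runs. That means 6 intermediate landings.
Ramp run (horizontal) at 1:18: 5101 × 18 = 91818 mm.
Intermediate landings: 6 × 1800 = 10800 mm.
Top and bottom landings: 2 × 2100 = 4200 mm.
Total = 91818 + 10800 + 4200 = 106818 mm.
= 106.82 m.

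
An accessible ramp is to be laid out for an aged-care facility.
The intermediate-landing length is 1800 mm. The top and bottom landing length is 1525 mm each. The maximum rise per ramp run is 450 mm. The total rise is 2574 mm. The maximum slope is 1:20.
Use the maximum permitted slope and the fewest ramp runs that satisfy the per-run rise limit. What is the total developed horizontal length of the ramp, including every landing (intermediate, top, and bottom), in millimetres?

At most 450 each: 2574/450 = 5.72, giving 6 ramp runs. That means 5 intermediate landings.
Horizontal run for 2574 mm of rise at 1:20 is 2574 × 20 = 51480 mm.
Intermediate landings: 5 × 1800 = 9000 mm.
Top and bottom landings: 2 × 1525 = 3050 mm.
Total = 51480 + 9000 + 3050 = 63530 mm.

63530 mm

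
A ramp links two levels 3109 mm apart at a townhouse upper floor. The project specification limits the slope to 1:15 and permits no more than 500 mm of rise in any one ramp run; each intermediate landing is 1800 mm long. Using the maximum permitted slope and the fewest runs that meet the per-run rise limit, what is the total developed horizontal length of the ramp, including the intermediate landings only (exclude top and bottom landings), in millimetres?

57435 mm

At most 500 each: 3109/500 = 6.22, giving 7 ramp runs. That means 6 intermediate landings.
Horizontal run for 3109 mm of rise at 1:15 is 3109 × 15 = 46635 mm.
Intermediate landings: 6 × 1800 = 10800 mm.
Total developed length = 46635 + 10800 = 57435 mm.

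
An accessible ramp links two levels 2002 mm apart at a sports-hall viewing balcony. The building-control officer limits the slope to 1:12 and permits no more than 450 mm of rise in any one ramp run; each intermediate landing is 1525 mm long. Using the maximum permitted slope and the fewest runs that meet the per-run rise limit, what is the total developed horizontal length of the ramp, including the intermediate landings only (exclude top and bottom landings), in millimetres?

At most 450 each: 2002/450 = 4.45, giving 5 ramp runs. That means 4 intermediate landings.
Ramp run (horizontal) at 1:12: 2002 × 12 = 24024 mm.
Intermediate landings: 4 × 1525 = 6100 mm.
Developed length = 24024 + 6100 = 30124 mm.

30124 mm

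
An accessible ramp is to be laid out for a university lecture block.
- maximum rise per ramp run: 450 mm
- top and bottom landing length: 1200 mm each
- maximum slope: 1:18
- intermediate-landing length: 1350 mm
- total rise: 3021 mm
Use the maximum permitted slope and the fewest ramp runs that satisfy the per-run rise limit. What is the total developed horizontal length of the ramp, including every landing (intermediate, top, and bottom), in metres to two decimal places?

64.88 m

At most 450 each: 3021/450 = 6.71, giving 7 ramp runs. That means 6 intermediate landings.
Horizontal run for 3021 mm of rise at 1:18 is 3021 × 18 = 54378 mm.
Intermediate landings: 6 × 1350 = 8100 mm.
Top and bottom landings: 2 × 1200 = 2400 mm.
Total = 54378 + 8100 + 2400 = 64878 mm.
= 64.88 m.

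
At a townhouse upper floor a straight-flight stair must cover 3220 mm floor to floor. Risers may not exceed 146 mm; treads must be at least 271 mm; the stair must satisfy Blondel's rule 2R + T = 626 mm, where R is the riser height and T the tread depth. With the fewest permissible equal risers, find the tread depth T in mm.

⌈3220/146⌉ = 23 risers.
R = 3220 ÷ 23 = 140 mm.
Tread T = 626 − 2 × 140 = 346 mm (≥ 271 mm).

346 mm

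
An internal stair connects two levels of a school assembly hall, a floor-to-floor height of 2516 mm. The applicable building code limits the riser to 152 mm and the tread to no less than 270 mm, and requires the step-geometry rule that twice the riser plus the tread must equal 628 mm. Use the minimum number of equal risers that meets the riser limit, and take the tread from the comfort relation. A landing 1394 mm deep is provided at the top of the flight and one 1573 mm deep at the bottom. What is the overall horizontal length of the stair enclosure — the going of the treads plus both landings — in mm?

8279 mm

2516 / 152 = 16.553 → round up to 17 risers.
R = 2516 ÷ 17 = 148 mm.
From 2R + T = 628: T = 628 − 296 = 332 mm.
Treads = 17 − 1 = 16; going = 16 × 332 = 5312 mm.
Enclosure = 5312 + 1394 + 1573 = 8279 mm.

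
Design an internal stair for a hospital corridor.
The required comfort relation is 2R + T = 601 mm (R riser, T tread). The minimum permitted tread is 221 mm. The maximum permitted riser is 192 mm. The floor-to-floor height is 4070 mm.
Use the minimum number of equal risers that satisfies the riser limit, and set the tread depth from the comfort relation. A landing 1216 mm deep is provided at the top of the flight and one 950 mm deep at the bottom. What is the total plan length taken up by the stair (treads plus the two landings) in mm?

7017 mm

At most 192 each: 4070/192 = 21.20, giving 22 risers.
Riser R = 4070 / 22 = 185 mm, within the 192 mm limit.
T = 601 − 2·185 = 231 mm, which satisfies the 221 mm minimum.
Going = (22 − 1) × 231 = 4851 mm.
Add landings: 4851 + 1216 + 950 = 7017 mm.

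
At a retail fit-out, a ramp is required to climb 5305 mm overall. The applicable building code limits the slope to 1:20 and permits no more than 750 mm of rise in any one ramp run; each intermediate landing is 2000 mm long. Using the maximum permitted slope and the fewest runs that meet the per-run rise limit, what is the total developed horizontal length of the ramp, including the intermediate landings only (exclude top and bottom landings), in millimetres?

⌈5305/750⌉ = 8 ramp runs. That means 7 intermediate landings.
Ramp run (horizontal) at 1:20: 5305 × 20 = 106100 mm.
7 intermediate landings contribute 7 × 2000 = 14000 mm.
Developed length = 106100 + 14000 = 120100 mm.

120100 mm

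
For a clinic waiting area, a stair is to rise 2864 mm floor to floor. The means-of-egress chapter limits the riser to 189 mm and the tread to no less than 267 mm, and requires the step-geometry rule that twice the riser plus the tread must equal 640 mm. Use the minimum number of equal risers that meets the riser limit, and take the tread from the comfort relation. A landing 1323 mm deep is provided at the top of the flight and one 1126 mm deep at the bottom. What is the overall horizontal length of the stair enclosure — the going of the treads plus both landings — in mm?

2864 / 189 = 15.15, so 16 risers are needed.
Each riser is 2864/16 = 179 mm (≤ 189 mm).
Tread T = 640 − 2 × 179 = 282 mm (≥ 267 mm).
Going = (16 − 1) × 282 = 4230 mm.
Enclosure = 4230 + 1323 + 1126 = 6679 mm.

6679 mm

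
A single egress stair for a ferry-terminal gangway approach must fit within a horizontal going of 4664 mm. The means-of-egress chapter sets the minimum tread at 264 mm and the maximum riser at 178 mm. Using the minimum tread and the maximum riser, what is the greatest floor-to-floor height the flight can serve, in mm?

Treads that fit: ⌊4664 / 264⌋ = 17.
Risers = treads + 1 = 18.
Maximum height = 18 × 178 = 3204 mm.

3204 mm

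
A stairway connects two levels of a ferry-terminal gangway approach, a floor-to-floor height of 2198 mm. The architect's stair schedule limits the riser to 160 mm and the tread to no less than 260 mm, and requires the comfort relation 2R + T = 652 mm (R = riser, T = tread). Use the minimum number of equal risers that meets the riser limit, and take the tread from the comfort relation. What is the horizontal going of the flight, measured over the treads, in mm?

At most 160 each: 2198/160 = 13.74, giving 14 risers.
Each riser is 2198/14 = 157 mm (≤ 160 mm).
T = 652 − 2·157 = 338 mm, which satisfies the 260 mm minimum.
Treads = 14 − 1 = 13; going = 13 × 338 = 4394 mm.

4394 mm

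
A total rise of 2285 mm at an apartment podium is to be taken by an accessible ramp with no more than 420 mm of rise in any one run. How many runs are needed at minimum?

2285 / 420 = 5.44, so 6 ramp runs are needed.

6 runs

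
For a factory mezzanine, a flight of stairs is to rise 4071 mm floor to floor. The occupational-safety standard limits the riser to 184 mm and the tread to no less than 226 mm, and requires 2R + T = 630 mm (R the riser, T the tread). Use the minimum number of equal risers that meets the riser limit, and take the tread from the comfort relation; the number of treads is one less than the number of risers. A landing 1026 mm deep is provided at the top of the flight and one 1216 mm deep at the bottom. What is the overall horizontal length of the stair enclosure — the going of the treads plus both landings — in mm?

8314 mm

4071 / 184 = 22.12, so 23 risers are needed.
Riser R = 4071 / 23 = 177 mm, within the 184 mm limit.
Tread T = 630 − 2 × 177 = 276 mm (≥ 226 mm).
Treads = 23 − 1 = 22; going = 22 × 276 = 6072 mm.
Add landings: 6072 + 1026 + 1216 = 8314 mm.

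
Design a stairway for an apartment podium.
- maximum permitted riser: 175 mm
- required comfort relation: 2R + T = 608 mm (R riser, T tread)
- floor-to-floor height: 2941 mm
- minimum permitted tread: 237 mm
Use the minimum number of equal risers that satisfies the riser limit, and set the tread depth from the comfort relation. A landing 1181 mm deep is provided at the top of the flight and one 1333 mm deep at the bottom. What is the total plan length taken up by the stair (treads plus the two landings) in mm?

6706 mm

2941 / 175 = 16.806 → round up to 17 risers.
Each riser is 2941/17 = 173 mm (≤ 175 mm).
From 2R + T = 608: T = 608 − 346 = 262 mm.
17 risers give 16 treads; going = 16 × 262 = 4192 mm.
Add landings: 4192 + 1181 + 1333 = 6706 mm.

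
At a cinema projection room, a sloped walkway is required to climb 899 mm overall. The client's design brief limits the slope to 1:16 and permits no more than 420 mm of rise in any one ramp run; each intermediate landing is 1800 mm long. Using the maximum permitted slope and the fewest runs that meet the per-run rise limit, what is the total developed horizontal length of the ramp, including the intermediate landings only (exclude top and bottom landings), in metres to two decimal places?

17.98 m

899 / 420 = 2.140 → round up to 3 ramp runs. That means 2 intermediate landings.
Ramp run (horizontal) at 1:16: 899 × 16 = 14384 mm.
Intermediate landings: 2 × 1800 = 3600 mm.
Total developed length = 14384 + 3600 = 17984 mm.
= 17.98 m.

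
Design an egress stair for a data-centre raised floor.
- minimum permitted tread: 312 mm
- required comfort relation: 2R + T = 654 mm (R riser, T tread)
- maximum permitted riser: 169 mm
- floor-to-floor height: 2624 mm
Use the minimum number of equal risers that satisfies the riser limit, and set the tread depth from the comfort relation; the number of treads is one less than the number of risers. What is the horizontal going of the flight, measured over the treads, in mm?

2624 / 169 = 15.527 → round up to 16 risers.
Riser R = 2624 / 16 = 164 mm, within the 169 mm limit.
T = 654 − 2·164 = 326 mm, which satisfies the 312 mm minimum.
16 risers give 15 treads; going = 15 × 326 = 4890 mm.

4890 mm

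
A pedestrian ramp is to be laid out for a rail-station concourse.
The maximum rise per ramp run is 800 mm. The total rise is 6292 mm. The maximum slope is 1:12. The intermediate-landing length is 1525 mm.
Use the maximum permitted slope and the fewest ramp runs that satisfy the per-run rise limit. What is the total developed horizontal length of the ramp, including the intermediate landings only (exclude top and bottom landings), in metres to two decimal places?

At most 800 each: 6292/800 = 7.87, giving 8 ramp runs. That means 7 intermediate landings.
Horizontal run for 6292 mm of rise at 1:12 is 6292 × 12 = 75504 mm.
Intermediate landings: 7 × 1525 = 10675 mm.
Developed length = 75504 + 10675 = 86179 mm.
= 86.18 m.

86.18 m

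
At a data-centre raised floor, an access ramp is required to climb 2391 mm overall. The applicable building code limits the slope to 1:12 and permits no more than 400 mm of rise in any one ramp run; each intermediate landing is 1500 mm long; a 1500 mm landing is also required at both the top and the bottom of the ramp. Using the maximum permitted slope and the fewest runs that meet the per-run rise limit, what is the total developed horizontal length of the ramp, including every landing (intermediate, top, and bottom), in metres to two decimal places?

At most 400 each: 2391/400 = 5.98, giving 6 ramp runs. That means 5 intermediate landings.
Horizontal run for 2391 mm of rise at 1:12 is 2391 × 12 = 28692 mm.
Intermediate landings: 5 × 1500 = 7500 mm.
Top and bottom landings: 2 × 1500 = 3000 mm.
Total = 28692 + 7500 + 3000 = 39192 mm.
= 39.19 m.

39.19 m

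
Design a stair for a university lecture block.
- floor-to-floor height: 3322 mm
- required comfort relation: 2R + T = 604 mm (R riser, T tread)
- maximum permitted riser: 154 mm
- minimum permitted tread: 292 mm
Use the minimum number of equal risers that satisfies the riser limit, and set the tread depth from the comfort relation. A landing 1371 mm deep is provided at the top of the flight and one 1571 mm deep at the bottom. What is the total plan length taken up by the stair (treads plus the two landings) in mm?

At most 154 each: 3322/154 = 21.57, giving 22 risers.
Riser R = 3322 / 22 = 151 mm, within the 154 mm limit.
T = 604 − 2·151 = 302 mm, which satisfies the 292 mm minimum.
Going = (22 − 1) × 302 = 6342 mm.
Enclosure = 6342 + 1371 + 1571 = 9284 mm.

9284 mm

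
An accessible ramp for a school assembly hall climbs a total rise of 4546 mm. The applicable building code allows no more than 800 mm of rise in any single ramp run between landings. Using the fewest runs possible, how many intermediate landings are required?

5 intermediate landings

4546 / 800 = 5.68, so 6 ramp runs are needed.
6 runs are separated by 5 intermediate landings.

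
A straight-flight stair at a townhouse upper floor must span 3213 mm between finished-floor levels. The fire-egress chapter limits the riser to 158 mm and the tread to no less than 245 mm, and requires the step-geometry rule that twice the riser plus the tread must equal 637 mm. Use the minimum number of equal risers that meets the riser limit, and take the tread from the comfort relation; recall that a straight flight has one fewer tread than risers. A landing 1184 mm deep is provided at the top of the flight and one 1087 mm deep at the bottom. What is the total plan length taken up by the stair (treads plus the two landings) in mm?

8891 mm

At most 158 each: 3213/158 = 20.34, giving 21 risers.
Riser R = 3213 / 21 = 153 mm, within the 158 mm limit.
T = 637 − 2·153 = 331 mm, which satisfies the 245 mm minimum.
Treads = 21 − 1 = 20; going = 20 × 331 = 6620 mm.
Enclosure = 6620 + 1184 + 1087 = 8891 mm.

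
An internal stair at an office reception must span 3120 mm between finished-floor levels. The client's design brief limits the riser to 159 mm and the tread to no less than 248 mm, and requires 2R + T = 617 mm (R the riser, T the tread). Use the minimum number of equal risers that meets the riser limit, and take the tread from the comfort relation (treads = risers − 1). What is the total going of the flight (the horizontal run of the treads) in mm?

5795 mm

⌈3120/159⌉ = 20 risers.
Each riser is 3120/20 = 156 mm (≤ 159 mm).
T = 617 − 2·156 = 305 mm, which satisfies the 248 mm minimum.
Going = (20 − 1) × 305 = 5795 mm.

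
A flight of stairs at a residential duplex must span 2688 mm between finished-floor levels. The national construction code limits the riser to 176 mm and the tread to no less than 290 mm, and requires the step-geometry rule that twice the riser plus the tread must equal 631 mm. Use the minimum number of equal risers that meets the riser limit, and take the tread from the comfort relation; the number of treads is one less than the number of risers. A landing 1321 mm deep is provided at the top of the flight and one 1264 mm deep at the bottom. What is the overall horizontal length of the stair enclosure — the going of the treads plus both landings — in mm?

7010 mm

2688 / 176 = 15.273 → round up to 16 risers.
R = 2688 ÷ 16 = 168 mm.
From 2R + T = 631: T = 631 − 336 = 295 mm.
16 risers give 15 treads; going = 15 × 295 = 4425 mm.
Enclosure = 4425 + 1321 + 1264 = 7010 mm.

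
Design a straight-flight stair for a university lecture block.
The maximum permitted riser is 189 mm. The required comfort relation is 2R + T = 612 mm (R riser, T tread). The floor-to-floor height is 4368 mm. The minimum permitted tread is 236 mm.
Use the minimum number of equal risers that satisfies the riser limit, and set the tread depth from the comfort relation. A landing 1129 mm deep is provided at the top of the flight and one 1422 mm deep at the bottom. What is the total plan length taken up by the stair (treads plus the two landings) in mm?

8255 mm

4368 / 189 = 23.111 → round up to 24 risers.
Riser R = 4368 / 24 = 182 mm, within the 189 mm limit.
T = 612 − 2·182 = 248 mm, which satisfies the 236 mm minimum.
24 risers give 23 treads; going = 23 × 248 = 5704 mm.
Enclosure = 5704 + 1129 + 1422 = 8255 mm.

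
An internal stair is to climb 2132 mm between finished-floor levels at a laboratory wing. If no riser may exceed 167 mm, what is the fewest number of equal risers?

At most 167 each: 2132/167 = 12.77, giving 13 risers.

13 risers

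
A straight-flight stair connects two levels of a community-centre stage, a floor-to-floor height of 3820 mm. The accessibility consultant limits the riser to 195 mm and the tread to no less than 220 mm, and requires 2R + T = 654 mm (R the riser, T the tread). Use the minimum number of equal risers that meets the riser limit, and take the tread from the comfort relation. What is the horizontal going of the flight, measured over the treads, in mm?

5168 mm

3820 / 195 = 19.59, so 20 risers are needed.
R = 3820 ÷ 20 = 191 mm.
T = 654 − 2·191 = 272 mm, which satisfies the 220 mm minimum.
20 risers give 19 treads; going = 19 × 272 = 5168 mm.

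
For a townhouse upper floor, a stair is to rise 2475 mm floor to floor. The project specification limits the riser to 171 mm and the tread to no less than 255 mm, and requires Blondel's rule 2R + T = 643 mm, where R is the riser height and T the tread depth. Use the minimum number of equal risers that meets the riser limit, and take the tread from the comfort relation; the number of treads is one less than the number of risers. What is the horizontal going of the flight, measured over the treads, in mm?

4382 mm

⌈2475/171⌉ = 15 risers.
R = 2475 ÷ 15 = 165 mm.
From 2R + T = 643: T = 643 − 330 = 313 mm.
Going = (15 − 1) × 313 = 4382 mm.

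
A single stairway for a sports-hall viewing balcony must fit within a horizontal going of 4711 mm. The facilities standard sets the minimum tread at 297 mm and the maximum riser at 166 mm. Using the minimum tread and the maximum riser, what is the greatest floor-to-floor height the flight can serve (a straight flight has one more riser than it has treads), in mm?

2656 mm

4711 / 297 = 15.86, so 15 treads fit.
Risers = treads + 1 = 16.
Maximum height = 16 × 166 = 2656 mm.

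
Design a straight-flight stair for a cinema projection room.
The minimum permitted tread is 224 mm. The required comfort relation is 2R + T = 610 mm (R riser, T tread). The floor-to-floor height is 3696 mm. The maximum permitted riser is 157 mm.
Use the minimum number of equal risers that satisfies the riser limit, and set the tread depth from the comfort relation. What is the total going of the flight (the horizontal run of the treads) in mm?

3696 / 157 = 23.541 → round up to 24 risers.
R = 3696 ÷ 24 = 154 mm.
T = 610 − 2·154 = 302 mm, which satisfies the 224 mm minimum.
Going = (24 − 1) × 302 = 6946 mm.

6946 mm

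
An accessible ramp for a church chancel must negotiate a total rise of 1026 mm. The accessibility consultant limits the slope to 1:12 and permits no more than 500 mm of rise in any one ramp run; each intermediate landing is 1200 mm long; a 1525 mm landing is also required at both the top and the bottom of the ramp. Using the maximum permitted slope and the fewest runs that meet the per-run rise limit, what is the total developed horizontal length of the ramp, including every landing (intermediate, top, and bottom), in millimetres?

17762 mm

1026 / 500 = 2.052 → round up to 3 ramp runs. That means 2 intermediate landings.
Ramp run (horizontal) at 1:12: 1026 × 12 = 12312 mm.
2 intermediate landings contribute 2 × 1200 = 2400 mm.
Top and bottom landings: 2 × 1525 = 3050 mm.
Total = 12312 + 2400 + 3050 = 17762 mm.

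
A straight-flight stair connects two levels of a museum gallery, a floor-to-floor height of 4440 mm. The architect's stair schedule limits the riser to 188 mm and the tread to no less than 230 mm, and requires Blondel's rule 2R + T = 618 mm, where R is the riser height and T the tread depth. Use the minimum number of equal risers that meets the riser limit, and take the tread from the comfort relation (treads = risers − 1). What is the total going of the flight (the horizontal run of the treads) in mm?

5704 mm

⌈4440/188⌉ = 24 risers.
Riser R = 4440 / 24 = 185 mm, within the 188 mm limit.
T = 618 − 2·185 = 248 mm, which satisfies the 230 mm minimum.
Going = (24 − 1) × 248 = 5704 mm.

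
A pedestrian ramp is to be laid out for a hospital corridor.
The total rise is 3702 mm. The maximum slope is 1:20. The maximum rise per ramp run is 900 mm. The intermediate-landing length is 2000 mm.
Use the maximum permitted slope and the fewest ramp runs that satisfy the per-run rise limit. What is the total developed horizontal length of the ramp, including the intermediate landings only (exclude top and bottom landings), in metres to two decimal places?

3702 / 900 = 4.113 → round up to 5 ramp runs. That means 4 intermediate landings.
Ramp run (horizontal) at 1:20: 3702 × 20 = 74040 mm.
4 intermediate landings contribute 4 × 2000 = 8000 mm.
Total developed length = 74040 + 8000 = 82040 mm.
= 82.04 m.

82.04 m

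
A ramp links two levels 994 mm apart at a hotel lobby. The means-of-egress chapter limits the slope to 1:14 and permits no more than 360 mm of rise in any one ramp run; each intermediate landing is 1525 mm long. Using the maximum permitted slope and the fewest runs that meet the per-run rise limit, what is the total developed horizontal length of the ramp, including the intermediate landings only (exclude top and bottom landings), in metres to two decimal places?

⌈994/360⌉ = 3 ramp runs. That means 2 intermediate landings.
Ramp run (horizontal) at 1:14: 994 × 14 = 13916 mm.
Intermediate landings: 2 × 1525 = 3050 mm.
Developed length = 13916 + 3050 = 16966 mm.
= 16.97 m.

16.97 m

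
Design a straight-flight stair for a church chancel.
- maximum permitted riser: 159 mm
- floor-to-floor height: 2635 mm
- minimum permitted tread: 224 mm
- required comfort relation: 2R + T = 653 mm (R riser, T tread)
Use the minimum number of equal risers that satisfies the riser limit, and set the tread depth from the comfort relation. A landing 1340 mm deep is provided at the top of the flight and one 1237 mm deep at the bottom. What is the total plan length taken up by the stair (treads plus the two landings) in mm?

8065 mm

2635 / 159 = 16.57, so 17 risers are needed.
R = 2635 ÷ 17 = 155 mm.
T = 653 − 2·155 = 343 mm, which satisfies the 224 mm minimum.
17 risers give 16 treads; going = 16 × 343 = 5488 mm.
Enclosure = 5488 + 1340 + 1237 = 8065 mm.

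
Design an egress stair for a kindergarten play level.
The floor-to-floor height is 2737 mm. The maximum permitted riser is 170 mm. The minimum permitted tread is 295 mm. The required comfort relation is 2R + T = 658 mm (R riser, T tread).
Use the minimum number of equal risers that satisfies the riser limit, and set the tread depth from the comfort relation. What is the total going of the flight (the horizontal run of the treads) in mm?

5376 mm

At most 170 each: 2737/170 = 16.10, giving 17 risers.
Each riser is 2737/17 = 161 mm (≤ 170 mm).
T = 658 − 2·161 = 336 mm, which satisfies the 295 mm minimum.
17 risers give 16 treads; going = 16 × 336 = 5376 mm.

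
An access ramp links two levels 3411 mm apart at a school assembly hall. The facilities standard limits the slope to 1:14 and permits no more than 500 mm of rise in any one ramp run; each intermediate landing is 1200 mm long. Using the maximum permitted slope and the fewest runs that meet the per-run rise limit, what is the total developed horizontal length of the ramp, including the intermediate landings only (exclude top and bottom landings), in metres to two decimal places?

54.95 m

⌈3411/500⌉ = 7 ramp runs. That means 6 intermediate landings.
Horizontal run for 3411 mm of rise at 1:14 is 3411 × 14 = 47754 mm.
6 intermediate landings contribute 6 × 1200 = 7200 mm.
Developed length = 47754 + 7200 = 54954 mm.
= 54.95 m.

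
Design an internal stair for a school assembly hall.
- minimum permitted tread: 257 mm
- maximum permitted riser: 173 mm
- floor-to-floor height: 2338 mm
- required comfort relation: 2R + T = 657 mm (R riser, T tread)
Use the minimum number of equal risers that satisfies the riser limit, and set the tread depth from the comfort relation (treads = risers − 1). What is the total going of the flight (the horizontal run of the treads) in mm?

4199 mm

2338 / 173 = 13.514 → round up to 14 risers.
R = 2338 ÷ 14 = 167 mm.
From 2R + T = 657: T = 657 − 334 = 323 mm.
Going = (14 − 1) × 323 = 4199 mm.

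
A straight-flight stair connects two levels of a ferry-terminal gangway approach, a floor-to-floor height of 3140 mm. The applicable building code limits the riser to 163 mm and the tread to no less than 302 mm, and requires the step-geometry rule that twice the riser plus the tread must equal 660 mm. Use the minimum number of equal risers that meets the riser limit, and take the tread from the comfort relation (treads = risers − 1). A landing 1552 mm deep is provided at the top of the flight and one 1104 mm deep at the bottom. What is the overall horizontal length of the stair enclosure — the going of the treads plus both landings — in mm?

3140 / 163 = 19.26, so 20 risers are needed.
Each riser is 3140/20 = 157 mm (≤ 163 mm).
Tread T = 660 − 2 × 157 = 346 mm (≥ 302 mm).
Treads = 20 − 1 = 19; going = 19 × 346 = 6574 mm.
Enclosure = 6574 + 1552 + 1104 = 9230 mm.

9230 mm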